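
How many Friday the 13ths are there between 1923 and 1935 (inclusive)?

Friday-the-13ths by year:
1923: Apr, Jul
1924: Jun
1925: Feb, Mar, Nov
1926: Aug
1927: May
1928: Jan, Apr, Jul
1929: Sep, Dec
1930: Jun
1931: Feb, Mar, Nov
1932: May
1933: Jan, Oct
1934: Apr, Jul
1935: Sep, Dec

24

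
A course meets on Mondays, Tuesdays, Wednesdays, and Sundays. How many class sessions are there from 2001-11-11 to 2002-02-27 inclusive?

64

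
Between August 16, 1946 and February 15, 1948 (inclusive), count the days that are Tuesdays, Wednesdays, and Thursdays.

August 16, 1946 is a Friday.
The range spans 549 days (inclusive of both endpoints).
549 = 7 × 78 + 3, so there are 78 full weeks plus 3 extra days.
Each full week contributes 3 days from the set (Tue, Wed, Thu): 78 × 3 = 234.
The 3 extra days are Friday, Saturday, Sunday — none qualify.
Total: 234 + 0 = 234.

234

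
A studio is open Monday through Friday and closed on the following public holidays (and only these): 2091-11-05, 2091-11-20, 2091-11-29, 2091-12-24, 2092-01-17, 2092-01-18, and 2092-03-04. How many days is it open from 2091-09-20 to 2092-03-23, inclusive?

125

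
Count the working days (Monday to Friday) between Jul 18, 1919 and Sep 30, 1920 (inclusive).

315

Jul 18, 1919 is a Friday.
The range spans 441 days (inclusive of both endpoints).
441 = 7 × 63, so the span is exactly 63 full weeks.
Each full week contributes 5 weekdays (Mon–Fri): 63 × 5 = 315.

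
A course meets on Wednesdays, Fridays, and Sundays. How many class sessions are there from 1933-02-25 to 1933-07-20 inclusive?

62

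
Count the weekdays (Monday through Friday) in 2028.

260

1 January 2028 is a Saturday.
The range spans 366 days (inclusive of both endpoints).
366 = 7 × 52 + 2, so there are 52 full weeks plus 2 extra days.
Each full week contributes 5 weekdays (Mon–Fri): 52 × 5 = 260.
The 2 extra days are Saturday, Sunday — none qualify.
Total: 260 + 0 = 260.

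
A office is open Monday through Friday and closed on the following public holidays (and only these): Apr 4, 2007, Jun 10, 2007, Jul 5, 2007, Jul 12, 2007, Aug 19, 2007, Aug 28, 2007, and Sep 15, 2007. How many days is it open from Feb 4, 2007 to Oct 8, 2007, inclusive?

Feb 4, 2007 is a Sunday.
From Feb 4, 2007 to Oct 8, 2007 is 247 days inclusive.
247 = 7 × 35 + 2, so there are 35 full weeks plus 2 extra days.
Each full week contributes 5 weekdays (Mon–Fri): 35 × 5 = 175.
The 2 extra days are Sunday, Monday — 1 of them qualifies.
Total: 175 + 1 = 176.
Holidays: Apr 4, 2007 (Wed); Jun 10, 2007 (Sun); Jul 5, 2007 (Thu); Jul 12, 2007 (Thu); Aug 19, 2007 (Sun); Aug 28, 2007 (Tue); Sep 15, 2007 (Sat).
4 of the 7 holidays fall on weekdays; the rest are weekends and were already excluded.
Business days: 176 − 4 = 172.

172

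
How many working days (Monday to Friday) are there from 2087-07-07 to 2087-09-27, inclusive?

60

2087-07-07 is a Monday.
That's 83 days from start to end, counting both.
83 = 7 × 11 + 6, so there are 11 full weeks plus 6 extra days.
Each full week contributes 5 weekdays (Mon–Fri): 11 × 5 = 55.
The 6 extra days are Mon, Tue, Wed, Thu, Fri, Sat — 5 of them qualify.
Total: 55 + 5 = 60.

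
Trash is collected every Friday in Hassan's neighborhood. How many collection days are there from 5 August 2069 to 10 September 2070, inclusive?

57 Fridays

5 August 2069 is a Monday.
That's 402 days from start to end, counting both.
402 = 7 × 57 + 3, so there are 57 full weeks plus 3 extra days.
Each full week contributes one Friday: 57 so far.
The 3 extra days are Mon, Tue, Wed — none qualify.
Total: 57 + 0 = 57.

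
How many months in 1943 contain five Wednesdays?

A month has five Wednesdays exactly when Wednesday falls within its first (length − 28) days.
Jan: 31 days, starts Fri → 5 of Fri, Sat, Sun
Feb: 28 days, starts Mon → 5 of (none)
Mar: 31 days, starts Mon → 5 of Mon, Tue, Wed ✓
Apr: 30 days, starts Thu → 5 of Thu, Fri
May: 31 days, starts Sat → 5 of Sat, Sun, Mon
Jun: 30 days, starts Tue → 5 of Tue, Wed ✓
Jul: 31 days, starts Thu → 5 of Thu, Fri, Sat
Aug: 31 days, starts Sun → 5 of Sun, Mon, Tue
Sep: 30 days, starts Wed → 5 of Wed, Thu ✓
Oct: 31 days, starts Fri → 5 of Fri, Sat, Sun
Nov: 30 days, starts Mon → 5 of Mon, Tue
Dec: 31 days, starts Wed → 5 of Wed, Thu, Fri ✓
Months with five Wednesdays: Mar, Jun, Sep, Dec.

4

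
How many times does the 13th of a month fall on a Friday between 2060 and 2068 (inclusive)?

Friday-the-13ths by year:
2060: Feb, Aug
2061: May
2062: Jan, Oct
2063: Apr, Jul
2064: Jun
2065: Feb, Mar, Nov
2066: Aug
2067: May
2068: Jan, Apr, Jul

16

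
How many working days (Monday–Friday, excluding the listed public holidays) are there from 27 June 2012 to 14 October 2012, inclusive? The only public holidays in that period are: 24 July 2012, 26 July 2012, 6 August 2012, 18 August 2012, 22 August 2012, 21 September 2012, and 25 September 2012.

72 working days

27 June 2012 is a Wednesday.
The range spans 110 days (inclusive of both endpoints).
110 = 7 × 15 + 5, so there are 15 full weeks plus 5 extra days.
Each full week contributes 5 weekdays (Mon–Fri): 15 × 5 = 75.
The 5 extra days are Wednesday, Thursday, Friday, Saturday, Sunday — 3 of them qualify.
Total: 75 + 3 = 78.
Holidays: 24 July 2012 (Tue); 26 July 2012 (Thu); 6 August 2012 (Mon); 18 August 2012 (Sat); 22 August 2012 (Wed); 21 September 2012 (Fri); 25 September 2012 (Tue).
6 of the 7 holidays fall on weekdays; the rest are weekends and were already excluded.
Business days: 78 − 6 = 72.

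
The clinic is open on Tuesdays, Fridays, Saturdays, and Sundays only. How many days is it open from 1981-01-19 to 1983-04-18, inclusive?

468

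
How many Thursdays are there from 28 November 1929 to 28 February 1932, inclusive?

28 November 1929 is a Thursday.
That's 823 days from start to end, counting both.
823 = 7 × 117 + 4, so there are 117 full weeks plus 4 extra days.
Each full week contributes one Thursday: 117 so far.
The 4 extra days are Thu, Fri, Sat, Sun — 1 of them qualifies.
Total: 117 + 1 = 118.

118 Thursdays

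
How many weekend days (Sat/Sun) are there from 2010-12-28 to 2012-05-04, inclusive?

140

2010-12-28 is a Tuesday.
That's 494 days from start to end, counting both.
494 = 7 × 70 + 4, so there are 70 full weeks plus 4 extra days.
Each full week contributes 2 weekend days (Sat, Sun): 70 × 2 = 140.
The 4 extra days are Tue, Wed, Thu, Fri — none qualify.
Total: 140 + 0 = 140.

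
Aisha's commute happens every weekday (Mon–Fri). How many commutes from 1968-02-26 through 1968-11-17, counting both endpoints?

1968-02-26 is a Monday.
From 1968-02-26 to 1968-11-17 is 266 days inclusive.
266 = 7 × 38, so the span is exactly 38 full weeks.
Each full week contributes 5 weekdays (Mon–Fri): 38 × 5 = 190.
Total: 190.

190 weekdays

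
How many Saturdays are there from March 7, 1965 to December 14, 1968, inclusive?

March 7, 1965 is a Sunday.
The range spans 1379 days (inclusive of both endpoints).
1379 = 7 × 197, so the span is exactly 197 full weeks.
Each full week contributes one Saturday: 197 so far.

197 Saturdays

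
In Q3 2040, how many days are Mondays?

13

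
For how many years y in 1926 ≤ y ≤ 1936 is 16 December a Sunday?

Day of week of December 16 in each year:
1926: Thu, 1927: Fri, 1928: Sun ✓, 1929: Mon, 1930: Tue, 1931: Wed, 1932: Fri, 1933: Sat, 1934: Sun ✓, 1935: Mon, 1936: Wed
Sundays: 1928, 1934.

2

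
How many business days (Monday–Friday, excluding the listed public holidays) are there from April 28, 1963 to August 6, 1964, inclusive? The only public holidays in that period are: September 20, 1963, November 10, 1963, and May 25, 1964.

April 28, 1963 is a Sunday.
From April 28, 1963 to August 6, 1964 is 467 days inclusive.
467 = 7 × 66 + 5, so there are 66 full weeks plus 5 extra days.
Each full week contributes 5 weekdays (Mon–Fri): 66 × 5 = 330.
The 5 extra days are Sun, Mon, Tue, Wed, Thu — 4 of them qualify.
Total: 330 + 4 = 334.
Holidays: September 20, 1963 (Fri); November 10, 1963 (Sun); May 25, 1964 (Mon).
2 of the 3 holidays fall on weekdays; the rest are weekends and were already excluded.
Business days: 334 − 2 = 332.

332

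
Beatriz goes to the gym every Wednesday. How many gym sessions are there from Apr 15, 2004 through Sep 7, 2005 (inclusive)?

73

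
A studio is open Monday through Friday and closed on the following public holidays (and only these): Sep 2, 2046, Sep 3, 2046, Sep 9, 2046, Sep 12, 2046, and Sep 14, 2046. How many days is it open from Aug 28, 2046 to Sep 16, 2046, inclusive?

Aug 28, 2046 is a Tuesday.
From Aug 28, 2046 to Sep 16, 2046 is 20 days inclusive.
20 = 7 × 2 + 6, so there are 2 full weeks plus 6 extra days.
Each full week contributes 5 weekdays (Mon–Fri): 2 × 5 = 10.
The 6 extra days are Tuesday, Wednesday, Thursday, Friday, Saturday, Sunday — 4 of them qualify.
Total: 10 + 4 = 14.
Holidays: Sep 2, 2046 (Sun); Sep 3, 2046 (Mon); Sep 9, 2046 (Sun); Sep 12, 2046 (Wed); Sep 14, 2046 (Fri).
3 of the 5 holidays fall on weekdays; the rest are weekends and were already excluded.
Business days: 14 − 3 = 11.

11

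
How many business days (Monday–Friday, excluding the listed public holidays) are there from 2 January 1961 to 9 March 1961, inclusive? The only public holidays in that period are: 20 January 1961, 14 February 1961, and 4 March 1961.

2 January 1961 is a Monday.
From 2 January 1961 to 9 March 1961 is 67 days inclusive.
67 = 7 × 9 + 4, so there are 9 full weeks plus 4 extra days.
Each full week contributes 5 weekdays (Mon–Fri): 9 × 5 = 45.
The 4 extra days are Monday, Tuesday, Wednesday, Thursday — 4 of them qualify.
Total: 45 + 4 = 49.
Holidays: 20 January 1961 (Fri); 14 February 1961 (Tue); 4 March 1961 (Sat).
2 of the 3 holidays fall on weekdays; the rest are weekends and were already excluded.
Business days: 49 − 2 = 47.

47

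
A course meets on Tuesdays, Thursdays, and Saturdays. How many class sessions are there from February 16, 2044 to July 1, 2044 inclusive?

59

February 16, 2044 is a Tuesday.
That's 137 days from start to end, counting both.
137 = 7 × 19 + 4, so there are 19 full weeks plus 4 extra days.
Each full week contributes 3 days from the set (Tue, Thu, Sat): 19 × 3 = 57.
The 4 extra days are Tue, Wed, Thu, Fri — 2 of them qualify.
Total: 57 + 2 = 59.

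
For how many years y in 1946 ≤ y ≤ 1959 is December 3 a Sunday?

Day of week of December 3 in each year:
1946: Tue, 1947: Wed, 1948: Fri, 1949: Sat, 1950: Sun ✓, 1951: Mon, 1952: Wed, 1953: Thu, 1954: Fri, 1955: Sat, 1956: Mon, 1957: Tue, 1958: Wed, 1959: Thu
Sundays: 1950.

1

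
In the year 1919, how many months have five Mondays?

A month has five Mondays exactly when Monday falls within its first (length − 28) days.
Jan: 31 days, starts Wed → 5 of Wed, Thu, Fri
Feb: 28 days, starts Sat → 5 of (none)
Mar: 31 days, starts Sat → 5 of Sat, Sun, Mon ✓
Apr: 30 days, starts Tue → 5 of Tue, Wed
May: 31 days, starts Thu → 5 of Thu, Fri, Sat
Jun: 30 days, starts Sun → 5 of Sun, Mon ✓
Jul: 31 days, starts Tue → 5 of Tue, Wed, Thu
Aug: 31 days, starts Fri → 5 of Fri, Sat, Sun
Sep: 30 days, starts Mon → 5 of Mon, Tue ✓
Oct: 31 days, starts Wed → 5 of Wed, Thu, Fri
Nov: 30 days, starts Sat → 5 of Sat, Sun
Dec: 31 days, starts Mon → 5 of Mon, Tue, Wed ✓
Months with five Mondays: Mar, Jun, Sep, Dec.

4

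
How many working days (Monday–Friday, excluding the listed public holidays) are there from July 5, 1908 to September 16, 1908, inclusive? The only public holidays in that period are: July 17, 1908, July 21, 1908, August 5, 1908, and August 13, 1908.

49

July 5, 1908 is a Sunday.
That's 74 days from start to end, counting both.
74 = 7 × 10 + 4, so there are 10 full weeks plus 4 extra days.
Each full week contributes 5 weekdays (Mon–Fri): 10 × 5 = 50.
The 4 extra days are Sunday, Monday, Tuesday, Wednesday — 3 of them qualify.
Total: 50 + 3 = 53.
Holidays: July 17, 1908 (Fri); July 21, 1908 (Tue); August 5, 1908 (Wed); August 13, 1908 (Thu).
All 4 holidays fall on weekdays, so subtract 4.
Business days: 53 − 4 = 49.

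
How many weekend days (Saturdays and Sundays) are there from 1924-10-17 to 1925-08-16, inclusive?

88

1924-10-17 is a Friday.
From 1924-10-17 to 1925-08-16 is 304 days inclusive.
304 = 7 × 43 + 3, so there are 43 full weeks plus 3 extra days.
Each full week contributes 2 weekend days (Sat, Sun): 43 × 2 = 86.
The 3 extra days are Fri, Sat, Sun — 2 of them qualify.
Total: 86 + 2 = 88.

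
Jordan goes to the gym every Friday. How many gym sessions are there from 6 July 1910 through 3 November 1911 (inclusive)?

70 Fridays

6 July 1910 is a Wednesday.
From 6 July 1910 to 3 November 1911 is 486 days inclusive.
486 = 7 × 69 + 3, so there are 69 full weeks plus 3 extra days.
Each full week contributes one Friday: 69 so far.
The 3 extra days are Wed, Thu, Fri — 1 of them qualifies.
Total: 69 + 1 = 70.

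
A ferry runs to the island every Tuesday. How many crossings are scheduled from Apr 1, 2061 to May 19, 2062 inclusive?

Apr 1, 2061 is a Friday.
The range spans 414 days (inclusive of both endpoints).
414 = 7 × 59 + 1, so there are 59 full weeks plus 1 extra day.
Each full week contributes one Tuesday: 59 so far.
The 1 extra day is Fri — none qualify.
Total: 59 + 0 = 59.

59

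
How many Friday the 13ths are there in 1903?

3

The 13th falls on a Friday when the month's 13th has weekday Fri.
Jan 13 is Tue; Feb 13 is Fri ✓; Mar 13 is Fri ✓; Apr 13 is Mon; May 13 is Wed; Jun 13 is Sat; Jul 13 is Mon; Aug 13 is Thu; Sep 13 is Sun; Oct 13 is Tue; Nov 13 is Fri ✓; Dec 13 is Sun.
Friday the 13ths: Feb, Mar, Nov.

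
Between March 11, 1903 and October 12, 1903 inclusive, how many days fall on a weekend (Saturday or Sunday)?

62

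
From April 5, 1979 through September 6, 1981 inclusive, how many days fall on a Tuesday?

April 5, 1979 is a Thursday.
That's 886 days from start to end, counting both.
886 = 7 × 126 + 4, so there are 126 full weeks plus 4 extra days.
Each full week contributes one Tuesday: 126 so far.
The 4 extra days are Thu, Fri, Sat, Sun — none qualify.
Total: 126 + 0 = 126.

126 Tuesdays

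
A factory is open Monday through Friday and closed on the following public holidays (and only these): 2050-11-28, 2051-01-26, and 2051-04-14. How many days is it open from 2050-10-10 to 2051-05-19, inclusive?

2050-10-10 is a Monday.
The range spans 222 days (inclusive of both endpoints).
222 = 7 × 31 + 5, so there are 31 full weeks plus 5 extra days.
Each full week contributes 5 weekdays (Mon–Fri): 31 × 5 = 155.
The 5 extra days are Monday, Tuesday, Wednesday, Thursday, Friday — 5 of them qualify.
Total: 155 + 5 = 160.
Holidays: 2050-11-28 (Mon); 2051-01-26 (Thu); 2051-04-14 (Fri).
All 3 holidays fall on weekdays, so subtract 3.
Business days: 160 − 3 = 157.

157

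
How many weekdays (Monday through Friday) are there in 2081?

261

Jan 1, 2081 is a Wednesday.
That's 365 days from start to end, counting both.
365 = 7 × 52 + 1, so there are 52 full weeks plus 1 extra day.
Each full week contributes 5 weekdays (Mon–Fri): 52 × 5 = 260.
The 1 extra day is Wednesday — 1 of them qualifies.
Total: 260 + 1 = 261.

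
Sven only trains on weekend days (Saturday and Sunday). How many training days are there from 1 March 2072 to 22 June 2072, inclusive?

1 March 2072 is a Tuesday.
That's 114 days from start to end, counting both.
114 = 7 × 16 + 2, so there are 16 full weeks plus 2 extra days.
Each full week contributes 2 weekend days (Sat, Sun): 16 × 2 = 32.
The 2 extra days are Tuesday, Wednesday — none qualify.
Total: 32 + 0 = 32.

32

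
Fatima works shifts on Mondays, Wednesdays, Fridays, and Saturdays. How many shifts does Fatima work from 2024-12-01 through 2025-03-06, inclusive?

54

2024-12-01 is a Sunday.
From 2024-12-01 to 2025-03-06 is 96 days inclusive.
96 = 7 × 13 + 5, so there are 13 full weeks plus 5 extra days.
Each full week contributes 4 days from the set (Mon, Wed, Fri, Sat): 13 × 4 = 52.
The 5 extra days are Sun, Mon, Tue, Wed, Thu — 2 of them qualify.
Total: 52 + 2 = 54.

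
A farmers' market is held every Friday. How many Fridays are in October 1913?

5

1913-10-01 is a Wednesday.
The range spans 31 days (inclusive of both endpoints).
31 = 7 × 4 + 3, so there are 4 full weeks plus 3 extra days.
Each full week contributes one Friday: 4 so far.
The 3 extra days are Wednesday, Thursday, Friday — 1 of them qualifies.
Total: 4 + 1 = 5.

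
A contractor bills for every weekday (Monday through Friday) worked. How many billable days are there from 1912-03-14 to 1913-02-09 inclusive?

1912-03-14 is a Thursday.
The range spans 333 days (inclusive of both endpoints).
333 = 7 × 47 + 4, so there are 47 full weeks plus 4 extra days.
Each full week contributes 5 weekdays (Mon–Fri): 47 × 5 = 235.
The 4 extra days are Thu, Fri, Sat, Sun — 2 of them qualify.
Total: 235 + 2 = 237.

237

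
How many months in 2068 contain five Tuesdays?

4

A month has five Tuesdays exactly when Tuesday falls within its first (length − 28) days.
Jan: 31 days, starts Sun → 5 of Sun, Mon, Tue ✓
Feb: 29 days, starts Wed → 5 of Wed
Mar: 31 days, starts Thu → 5 of Thu, Fri, Sat
Apr: 30 days, starts Sun → 5 of Sun, Mon
May: 31 days, starts Tue → 5 of Tue, Wed, Thu ✓
Jun: 30 days, starts Fri → 5 of Fri, Sat
Jul: 31 days, starts Sun → 5 of Sun, Mon, Tue ✓
Aug: 31 days, starts Wed → 5 of Wed, Thu, Fri
Sep: 30 days, starts Sat → 5 of Sat, Sun
Oct: 31 days, starts Mon → 5 of Mon, Tue, Wed ✓
Nov: 30 days, starts Thu → 5 of Thu, Fri
Dec: 31 days, starts Sat → 5 of Sat, Sun, Mon
Months with five Tuesdays: Jan, May, Jul, Oct.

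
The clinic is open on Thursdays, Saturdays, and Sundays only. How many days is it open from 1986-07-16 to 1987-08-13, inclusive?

1986-07-16 is a Wednesday.
That's 394 days from start to end, counting both.
394 = 7 × 56 + 2, so there are 56 full weeks plus 2 extra days.
Each full week contributes 3 days from the set (Thu, Sat, Sun): 56 × 3 = 168.
The 2 extra days are Wed, Thu — 1 of them qualifies.
Total: 168 + 1 = 169.

169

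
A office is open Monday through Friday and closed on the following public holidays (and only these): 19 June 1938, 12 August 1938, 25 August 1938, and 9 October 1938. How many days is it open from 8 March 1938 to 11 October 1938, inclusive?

154

8 March 1938 is a Tuesday.
That's 218 days from start to end, counting both.
218 = 7 × 31 + 1, so there are 31 full weeks plus 1 extra day.
Each full week contributes 5 weekdays (Mon–Fri): 31 × 5 = 155.
The 1 extra day is Tuesday — 1 of them qualifies.
Total: 155 + 1 = 156.
Holidays: 19 June 1938 (Sun); 12 August 1938 (Fri); 25 August 1938 (Thu); 9 October 1938 (Sun).
2 of the 4 holidays fall on weekdays; the rest are weekends and were already excluded.
Business days: 156 − 2 = 154.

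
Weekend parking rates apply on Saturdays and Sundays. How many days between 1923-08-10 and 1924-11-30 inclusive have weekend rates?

1923-08-10 is a Friday.
From 1923-08-10 to 1924-11-30 is 479 days inclusive.
479 = 7 × 68 + 3, so there are 68 full weeks plus 3 extra days.
Each full week contributes 2 weekend days (Sat, Sun): 68 × 2 = 136.
The 3 extra days are Fri, Sat, Sun — 2 of them qualify.
Total: 136 + 2 = 138.

138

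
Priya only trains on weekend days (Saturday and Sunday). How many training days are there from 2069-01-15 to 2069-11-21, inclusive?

2069-01-15 is a Tuesday.
The range spans 311 days (inclusive of both endpoints).
311 = 7 × 44 + 3, so there are 44 full weeks plus 3 extra days.
Each full week contributes 2 weekend days (Sat, Sun): 44 × 2 = 88.
The 3 extra days are Tuesday, Wednesday, Thursday — none qualify.
Total: 88 + 0 = 88.

88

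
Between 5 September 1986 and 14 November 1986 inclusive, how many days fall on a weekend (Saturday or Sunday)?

20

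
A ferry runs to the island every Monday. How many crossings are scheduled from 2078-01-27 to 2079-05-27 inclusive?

2078-01-27 is a Thursday.
From 2078-01-27 to 2079-05-27 is 486 days inclusive.
486 = 7 × 69 + 3, so there are 69 full weeks plus 3 extra days.
Each full week contributes one Monday: 69 so far.
The 3 extra days are Thu, Fri, Sat — none qualify.
Total: 69 + 0 = 69.

69 Mondays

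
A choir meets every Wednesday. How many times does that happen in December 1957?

4

Dec 1, 1957 is a Sunday.
From Dec 1, 1957 to Dec 31, 1957 is 31 days inclusive.
31 = 7 × 4 + 3, so there are 4 full weeks plus 3 extra days.
Each full week contributes one Wednesday: 4 so far.
The 3 extra days are Sun, Mon, Tue — none qualify.
Total: 4 + 0 = 4.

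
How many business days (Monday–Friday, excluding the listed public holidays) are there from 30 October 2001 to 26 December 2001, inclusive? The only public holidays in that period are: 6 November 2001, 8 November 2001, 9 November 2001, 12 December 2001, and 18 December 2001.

37

30 October 2001 is a Tuesday.
From 30 October 2001 to 26 December 2001 is 58 days inclusive.
58 = 7 × 8 + 2, so there are 8 full weeks plus 2 extra days.
Each full week contributes 5 weekdays (Mon–Fri): 8 × 5 = 40.
The 2 extra days are Tue, Wed — 2 of them qualify.
Total: 40 + 2 = 42.
Holidays: 6 November 2001 (Tue); 8 November 2001 (Thu); 9 November 2001 (Fri); 12 December 2001 (Wed); 18 December 2001 (Tue).
All 5 holidays fall on weekdays, so subtract 5.
Business days: 42 − 5 = 37.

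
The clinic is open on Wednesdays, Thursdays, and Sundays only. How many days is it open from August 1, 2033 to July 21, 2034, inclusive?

August 1, 2033 is a Monday.
The range spans 355 days (inclusive of both endpoints).
355 = 7 × 50 + 5, so there are 50 full weeks plus 5 extra days.
Each full week contributes 3 days from the set (Wed, Thu, Sun): 50 × 3 = 150.
The 5 extra days are Monday, Tuesday, Wednesday, Thursday, Friday — 2 of them qualify.
Total: 150 + 2 = 152.

152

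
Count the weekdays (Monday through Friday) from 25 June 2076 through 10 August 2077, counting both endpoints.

25 June 2076 is a Thursday.
The range spans 412 days (inclusive of both endpoints).
412 = 7 × 58 + 6, so there are 58 full weeks plus 6 extra days.
Each full week contributes 5 weekdays (Mon–Fri): 58 × 5 = 290.
The 6 extra days are Thursday, Friday, Saturday, Sunday, Monday, Tuesday — 4 of them qualify.
Total: 290 + 4 = 294.

294 weekdays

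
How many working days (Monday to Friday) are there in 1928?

261

1 January 1928 is a Sunday.
The range spans 366 days (inclusive of both endpoints).
366 = 7 × 52 + 2, so there are 52 full weeks plus 2 extra days.
Each full week contributes 5 weekdays (Mon–Fri): 52 × 5 = 260.
The 2 extra days are Sun, Mon — 1 of them qualifies.
Total: 260 + 1 = 261.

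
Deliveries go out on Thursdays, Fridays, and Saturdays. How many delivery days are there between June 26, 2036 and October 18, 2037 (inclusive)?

207

June 26, 2036 is a Thursday.
That's 480 days from start to end, counting both.
480 = 7 × 68 + 4, so there are 68 full weeks plus 4 extra days.
Each full week contributes 3 days from the set (Thu, Fri, Sat): 68 × 3 = 204.
The 4 extra days are Thursday, Friday, Saturday, Sunday — 3 of them qualify.
Total: 204 + 3 = 207.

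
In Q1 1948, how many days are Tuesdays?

13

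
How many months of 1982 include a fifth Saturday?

4

A month has five Saturdays exactly when Saturday falls within its first (length − 28) days.
Jan: 31 days, starts Fri → 5 of Fri, Sat, Sun ✓
Feb: 28 days, starts Mon → 5 of (none)
Mar: 31 days, starts Mon → 5 of Mon, Tue, Wed
Apr: 30 days, starts Thu → 5 of Thu, Fri
May: 31 days, starts Sat → 5 of Sat, Sun, Mon ✓
Jun: 30 days, starts Tue → 5 of Tue, Wed
Jul: 31 days, starts Thu → 5 of Thu, Fri, Sat ✓
Aug: 31 days, starts Sun → 5 of Sun, Mon, Tue
Sep: 30 days, starts Wed → 5 of Wed, Thu
Oct: 31 days, starts Fri → 5 of Fri, Sat, Sun ✓
Nov: 30 days, starts Mon → 5 of Mon, Tue
Dec: 31 days, starts Wed → 5 of Wed, Thu, Fri
Months with five Saturdays: Jan, May, Jul, Oct.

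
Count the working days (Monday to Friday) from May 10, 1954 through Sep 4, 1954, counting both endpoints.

85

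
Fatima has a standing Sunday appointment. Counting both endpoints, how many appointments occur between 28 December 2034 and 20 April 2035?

28 December 2034 is a Thursday.
The range spans 114 days (inclusive of both endpoints).
114 = 7 × 16 + 2, so there are 16 full weeks plus 2 extra days.
Each full week contributes one Sunday: 16 so far.
The 2 extra days are Thursday, Friday — none qualify.
Total: 16 + 0 = 16.

16 Sundays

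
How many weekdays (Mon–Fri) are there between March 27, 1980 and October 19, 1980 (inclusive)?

147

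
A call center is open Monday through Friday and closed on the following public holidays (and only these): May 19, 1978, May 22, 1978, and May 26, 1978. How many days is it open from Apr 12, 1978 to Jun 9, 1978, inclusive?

Apr 12, 1978 is a Wednesday.
That's 59 days from start to end, counting both.
59 = 7 × 8 + 3, so there are 8 full weeks plus 3 extra days.
Each full week contributes 5 weekdays (Mon–Fri): 8 × 5 = 40.
The 3 extra days are Wed, Thu, Fri — 3 of them qualify.
Total: 40 + 3 = 43.
Holidays: May 19, 1978 (Fri); May 22, 1978 (Mon); May 26, 1978 (Fri).
All 3 holidays fall on weekdays, so subtract 3.
Business days: 43 − 3 = 40.

40 working days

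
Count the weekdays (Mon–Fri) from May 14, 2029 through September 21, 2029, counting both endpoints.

May 14, 2029 is a Monday.
From May 14, 2029 to September 21, 2029 is 131 days inclusive.
131 = 7 × 18 + 5, so there are 18 full weeks plus 5 extra days.
Each full week contributes 5 weekdays (Mon–Fri): 18 × 5 = 90.
The 5 extra days are Mon, Tue, Wed, Thu, Fri — 5 of them qualify.
Total: 90 + 5 = 95.

95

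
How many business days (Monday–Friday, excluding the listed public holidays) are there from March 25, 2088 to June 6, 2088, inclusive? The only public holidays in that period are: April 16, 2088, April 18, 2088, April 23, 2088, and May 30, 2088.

50 business days

March 25, 2088 is a Thursday.
The range spans 74 days (inclusive of both endpoints).
74 = 7 × 10 + 4, so there are 10 full weeks plus 4 extra days.
Each full week contributes 5 weekdays (Mon–Fri): 10 × 5 = 50.
The 4 extra days are Thu, Fri, Sat, Sun — 2 of them qualify.
Total: 50 + 2 = 52.
Holidays: April 16, 2088 (Fri); April 18, 2088 (Sun); April 23, 2088 (Fri); May 30, 2088 (Sun).
2 of the 4 holidays fall on weekdays; the rest are weekends and were already excluded.
Business days: 52 − 2 = 50.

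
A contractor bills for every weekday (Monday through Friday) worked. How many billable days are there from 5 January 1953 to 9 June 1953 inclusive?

112 weekdays

5 January 1953 is a Monday.
From 5 January 1953 to 9 June 1953 is 156 days inclusive.
156 = 7 × 22 + 2, so there are 22 full weeks plus 2 extra days.
Each full week contributes 5 weekdays (Mon–Fri): 22 × 5 = 110.
The 2 extra days are Mon, Tue — 2 of them qualify.
Total: 110 + 2 = 112.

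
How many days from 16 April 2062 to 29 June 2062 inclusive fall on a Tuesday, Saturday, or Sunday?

16 April 2062 is a Sunday.
The range spans 75 days (inclusive of both endpoints).
75 = 7 × 10 + 5, so there are 10 full weeks plus 5 extra days.
Each full week contributes 3 days from the set (Tue, Sat, Sun): 10 × 3 = 30.
The 5 extra days are Sunday, Monday, Tuesday, Wednesday, Thursday — 2 of them qualify.
Total: 30 + 2 = 32.

32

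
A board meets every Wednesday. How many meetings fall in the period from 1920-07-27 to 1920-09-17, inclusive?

1920-07-27 is a Tuesday.
The range spans 53 days (inclusive of both endpoints).
53 = 7 × 7 + 4, so there are 7 full weeks plus 4 extra days.
Each full week contributes one Wednesday: 7 so far.
The 4 extra days are Tuesday, Wednesday, Thursday, Friday — 1 of them qualifies.
Total: 7 + 1 = 8.

8 Wednesdays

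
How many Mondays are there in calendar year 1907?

52

1 January 1907 is a Tuesday.
The range spans 365 days (inclusive of both endpoints).
365 = 7 × 52 + 1, so there are 52 full weeks plus 1 extra day.
Each full week contributes one Monday: 52 so far.
The 1 extra day is Tue — none qualify.
Total: 52 + 0 = 52.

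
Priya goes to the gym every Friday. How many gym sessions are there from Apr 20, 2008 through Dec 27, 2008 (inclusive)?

Apr 20, 2008 is a Sunday.
From Apr 20, 2008 to Dec 27, 2008 is 252 days inclusive.
252 = 7 × 36, so the span is exactly 36 full weeks.
Each full week contributes one Friday: 36 so far.
Total: 36.

36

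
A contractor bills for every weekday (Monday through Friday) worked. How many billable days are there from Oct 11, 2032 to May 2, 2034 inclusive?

407 weekdays

Oct 11, 2032 is a Monday.
That's 569 days from start to end, counting both.
569 = 7 × 81 + 2, so there are 81 full weeks plus 2 extra days.
Each full week contributes 5 weekdays (Mon–Fri): 81 × 5 = 405.
The 2 extra days are Mon, Tue — 2 of them qualify.
Total: 405 + 2 = 407.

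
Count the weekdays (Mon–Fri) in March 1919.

21

March 1, 1919 is a Saturday.
From March 1, 1919 to March 31, 1919 is 31 days inclusive.
31 = 7 × 4 + 3, so there are 4 full weeks plus 3 extra days.
Each full week contributes 5 weekdays (Mon–Fri): 4 × 5 = 20.
The 3 extra days are Sat, Sun, Mon — 1 of them qualifies.
Total: 20 + 1 = 21.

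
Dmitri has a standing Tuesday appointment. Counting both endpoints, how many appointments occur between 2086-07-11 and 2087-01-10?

26

2086-07-11 is a Thursday.
That's 184 days from start to end, counting both.
184 = 7 × 26 + 2, so there are 26 full weeks plus 2 extra days.
Each full week contributes one Tuesday: 26 so far.
The 2 extra days are Thu, Fri — none qualify.
Total: 26 + 0 = 26.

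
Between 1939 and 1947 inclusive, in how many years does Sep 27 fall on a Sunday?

1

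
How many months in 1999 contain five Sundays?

4

A month has five Sundays exactly when Sunday falls within its first (length − 28) days.
Jan: 31 days, starts Fri → 5 of Fri, Sat, Sun ✓
Feb: 28 days, starts Mon → 5 of (none)
Mar: 31 days, starts Mon → 5 of Mon, Tue, Wed
Apr: 30 days, starts Thu → 5 of Thu, Fri
May: 31 days, starts Sat → 5 of Sat, Sun, Mon ✓
Jun: 30 days, starts Tue → 5 of Tue, Wed
Jul: 31 days, starts Thu → 5 of Thu, Fri, Sat
Aug: 31 days, starts Sun → 5 of Sun, Mon, Tue ✓
Sep: 30 days, starts Wed → 5 of Wed, Thu
Oct: 31 days, starts Fri → 5 of Fri, Sat, Sun ✓
Nov: 30 days, starts Mon → 5 of Mon, Tue
Dec: 31 days, starts Wed → 5 of Wed, Thu, Fri
Months with five Sundays: Jan, May, Aug, Oct.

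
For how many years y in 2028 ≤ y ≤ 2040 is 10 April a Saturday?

Day of week of April 10 in each year:
2028: Mon, 2029: Tue, 2030: Wed, 2031: Thu, 2032: Sat ✓, 2033: Sun, 2034: Mon, 2035: Tue, 2036: Thu, 2037: Fri, 2038: Sat ✓, 2039: Sun, 2040: Tue
Saturdays: 2032, 2038.

2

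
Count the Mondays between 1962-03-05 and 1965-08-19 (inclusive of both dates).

1962-03-05 is a Monday.
The range spans 1264 days (inclusive of both endpoints).
1264 = 7 × 180 + 4, so there are 180 full weeks plus 4 extra days.
Each full week contributes one Monday: 180 so far.
The 4 extra days are Mon, Tue, Wed, Thu — 1 of them qualifies.
Total: 180 + 1 = 181.

181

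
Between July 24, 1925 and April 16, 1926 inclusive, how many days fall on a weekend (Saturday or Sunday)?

July 24, 1925 is a Friday.
From July 24, 1925 to April 16, 1926 is 267 days inclusive.
267 = 7 × 38 + 1, so there are 38 full weeks plus 1 extra day.
Each full week contributes 2 weekend days (Sat, Sun): 38 × 2 = 76.
The 1 extra day is Friday — none qualify.
Total: 76 + 0 = 76.

76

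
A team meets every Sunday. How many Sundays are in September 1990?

5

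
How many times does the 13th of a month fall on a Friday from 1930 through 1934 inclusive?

Friday-the-13ths by year:
1930: Jun
1931: Feb, Mar, Nov
1932: May
1933: Jan, Oct
1934: Apr, Jul

9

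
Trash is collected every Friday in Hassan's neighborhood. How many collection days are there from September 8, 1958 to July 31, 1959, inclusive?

47 Fridays

September 8, 1958 is a Monday.
That's 327 days from start to end, counting both.
327 = 7 × 46 + 5, so there are 46 full weeks plus 5 extra days.
Each full week contributes one Friday: 46 so far.
The 5 extra days are Mon, Tue, Wed, Thu, Fri — 1 of them qualifies.
Total: 46 + 1 = 47.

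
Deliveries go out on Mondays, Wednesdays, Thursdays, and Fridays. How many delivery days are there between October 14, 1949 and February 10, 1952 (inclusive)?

485

October 14, 1949 is a Friday.
From October 14, 1949 to February 10, 1952 is 850 days inclusive.
850 = 7 × 121 + 3, so there are 121 full weeks plus 3 extra days.
Each full week contributes 4 days from the set (Mon, Wed, Thu, Fri): 121 × 4 = 484.
The 3 extra days are Friday, Saturday, Sunday — 1 of them qualifies.
Total: 484 + 1 = 485.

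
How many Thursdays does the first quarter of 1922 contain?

January 1, 1922 is a Sunday.
From January 1, 1922 to March 31, 1922 is 90 days inclusive.
90 = 7 × 12 + 6, so there are 12 full weeks plus 6 extra days.
Each full week contributes one Thursday: 12 so far.
The 6 extra days are Sun, Mon, Tue, Wed, Thu, Fri — 1 of them qualifies.
Total: 12 + 1 = 13.

13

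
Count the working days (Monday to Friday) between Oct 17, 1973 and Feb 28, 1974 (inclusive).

Oct 17, 1973 is a Wednesday.
The range spans 135 days (inclusive of both endpoints).
135 = 7 × 19 + 2, so there are 19 full weeks plus 2 extra days.
Each full week contributes 5 weekdays (Mon–Fri): 19 × 5 = 95.
The 2 extra days are Wednesday, Thursday — 2 of them qualify.
Total: 95 + 2 = 97.

97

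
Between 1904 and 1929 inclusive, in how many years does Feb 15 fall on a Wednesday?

4

Day of week of February 15 in each year:
1904: Mon, 1905: Wed ✓, 1906: Thu, 1907: Fri, 1908: Sat, 1909: Mon, 1910: Tue, 1911: Wed ✓, 1912: Thu, 1913: Sat, 1914: Sun, 1915: Mon, 1916: Tue, 1917: Thu, 1918: Fri, 1919: Sat, 1920: Sun, 1921: Tue, 1922: Wed ✓, 1923: Thu, 1924: Fri, 1925: Sun, 1926: Mon, 1927: Tue, 1928: Wed ✓, 1929: Fri
Wednesdays: 1905, 1911, 1922, 1928.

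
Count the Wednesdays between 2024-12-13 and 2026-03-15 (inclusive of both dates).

2024-12-13 is a Friday.
That's 458 days from start to end, counting both.
458 = 7 × 65 + 3, so there are 65 full weeks plus 3 extra days.
Each full week contributes one Wednesday: 65 so far.
The 3 extra days are Fri, Sat, Sun — none qualify.
Total: 65 + 0 = 65.

65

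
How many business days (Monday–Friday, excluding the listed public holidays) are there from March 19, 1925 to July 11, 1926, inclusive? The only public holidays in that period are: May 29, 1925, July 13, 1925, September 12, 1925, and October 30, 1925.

339

March 19, 1925 is a Thursday.
The range spans 480 days (inclusive of both endpoints).
480 = 7 × 68 + 4, so there are 68 full weeks plus 4 extra days.
Each full week contributes 5 weekdays (Mon–Fri): 68 × 5 = 340.
The 4 extra days are Thursday, Friday, Saturday, Sunday — 2 of them qualify.
Total: 340 + 2 = 342.
Holidays: May 29, 1925 (Fri); July 13, 1925 (Mon); September 12, 1925 (Sat); October 30, 1925 (Fri).
3 of the 4 holidays fall on weekdays; the rest are weekends and were already excluded.
Business days: 342 − 3 = 339.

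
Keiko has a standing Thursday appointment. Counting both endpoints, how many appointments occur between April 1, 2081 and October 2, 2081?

April 1, 2081 is a Tuesday.
From April 1, 2081 to October 2, 2081 is 185 days inclusive.
185 = 7 × 26 + 3, so there are 26 full weeks plus 3 extra days.
Each full week contributes one Thursday: 26 so far.
The 3 extra days are Tuesday, Wednesday, Thursday — 1 of them qualifies.
Total: 26 + 1 = 27.

27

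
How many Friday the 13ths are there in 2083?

The 13th falls on a Friday when the month's 13th has weekday Fri.
Jan 13 is Wed; Feb 13 is Sat; Mar 13 is Sat; Apr 13 is Tue; May 13 is Thu; Jun 13 is Sun; Jul 13 is Tue; Aug 13 is Fri ✓; Sep 13 is Mon; Oct 13 is Wed; Nov 13 is Sat; Dec 13 is Mon.
Friday the 13ths: Aug.

1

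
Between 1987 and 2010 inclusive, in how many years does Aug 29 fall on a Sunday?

4

Day of week of August 29 in each year:
1987: Sat, 1988: Mon, 1989: Tue, 1990: Wed, 1991: Thu, 1992: Sat, 1993: Sun ✓, 1994: Mon, 1995: Tue, 1996: Thu, 1997: Fri, 1998: Sat, 1999: Sun ✓, 2000: Tue, 2001: Wed, 2002: Thu, 2003: Fri, 2004: Sun ✓, 2005: Mon, 2006: Tue, 2007: Wed, 2008: Fri, 2009: Sat, 2010: Sun ✓
Sundays: 1993, 1999, 2004, 2010.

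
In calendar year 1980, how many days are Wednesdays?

January 1, 1980 is a Tuesday.
The range spans 366 days (inclusive of both endpoints).
366 = 7 × 52 + 2, so there are 52 full weeks plus 2 extra days.
Each full week contributes one Wednesday: 52 so far.
The 2 extra days are Tue, Wed — 1 of them qualifies.
Total: 52 + 1 = 53.

53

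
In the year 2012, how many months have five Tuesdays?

4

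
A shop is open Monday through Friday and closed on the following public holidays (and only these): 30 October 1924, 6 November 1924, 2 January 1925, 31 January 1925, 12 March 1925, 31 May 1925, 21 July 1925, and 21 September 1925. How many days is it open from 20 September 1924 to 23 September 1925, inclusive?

20 September 1924 is a Saturday.
From 20 September 1924 to 23 September 1925 is 369 days inclusive.
369 = 7 × 52 + 5, so there are 52 full weeks plus 5 extra days.
Each full week contributes 5 weekdays (Mon–Fri): 52 × 5 = 260.
The 5 extra days are Sat, Sun, Mon, Tue, Wed — 3 of them qualify.
Total: 260 + 3 = 263.
Holidays: 30 October 1924 (Thu); 6 November 1924 (Thu); 2 January 1925 (Fri); 31 January 1925 (Sat); 12 March 1925 (Thu); 31 May 1925 (Sun); 21 July 1925 (Tue); 21 September 1925 (Mon).
6 of the 8 holidays fall on weekdays; the rest are weekends and were already excluded.
Business days: 263 − 6 = 257.

257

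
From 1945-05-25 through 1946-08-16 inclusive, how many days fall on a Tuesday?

64

1945-05-25 is a Friday.
That's 449 days from start to end, counting both.
449 = 7 × 64 + 1, so there are 64 full weeks plus 1 extra day.
Each full week contributes one Tuesday: 64 so far.
The 1 extra day is Fri — none qualify.
Total: 64 + 0 = 64.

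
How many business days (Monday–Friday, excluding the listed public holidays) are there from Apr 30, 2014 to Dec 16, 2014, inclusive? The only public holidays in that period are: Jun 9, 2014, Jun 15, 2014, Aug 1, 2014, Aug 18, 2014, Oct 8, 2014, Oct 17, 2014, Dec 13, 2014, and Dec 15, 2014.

Apr 30, 2014 is a Wednesday.
The range spans 231 days (inclusive of both endpoints).
231 = 7 × 33, so the span is exactly 33 full weeks.
Each full week contributes 5 weekdays (Mon–Fri): 33 × 5 = 165.
Holidays: Jun 9, 2014 (Mon); Jun 15, 2014 (Sun); Aug 1, 2014 (Fri); Aug 18, 2014 (Mon); Oct 8, 2014 (Wed); Oct 17, 2014 (Fri); Dec 13, 2014 (Sat); Dec 15, 2014 (Mon).
6 of the 8 holidays fall on weekdays; the rest are weekends and were already excluded.
Business days: 165 − 6 = 159.

159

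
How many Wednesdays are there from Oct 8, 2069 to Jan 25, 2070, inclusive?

Oct 8, 2069 is a Tuesday.
The range spans 110 days (inclusive of both endpoints).
110 = 7 × 15 + 5, so there are 15 full weeks plus 5 extra days.
Each full week contributes one Wednesday: 15 so far.
The 5 extra days are Tue, Wed, Thu, Fri, Sat — 1 of them qualifies.
Total: 15 + 1 = 16.

16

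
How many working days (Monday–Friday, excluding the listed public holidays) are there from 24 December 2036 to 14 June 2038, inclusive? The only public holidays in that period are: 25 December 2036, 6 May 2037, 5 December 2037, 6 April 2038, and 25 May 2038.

380

24 December 2036 is a Wednesday.
The range spans 538 days (inclusive of both endpoints).
538 = 7 × 76 + 6, so there are 76 full weeks plus 6 extra days.
Each full week contributes 5 weekdays (Mon–Fri): 76 × 5 = 380.
The 6 extra days are Wednesday, Thursday, Friday, Saturday, Sunday, Monday — 4 of them qualify.
Total: 380 + 4 = 384.
Holidays: 25 December 2036 (Thu); 6 May 2037 (Wed); 5 December 2037 (Sat); 6 April 2038 (Tue); 25 May 2038 (Tue).
4 of the 5 holidays fall on weekdays; the rest are weekends and were already excluded.
Business days: 384 − 4 = 380.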